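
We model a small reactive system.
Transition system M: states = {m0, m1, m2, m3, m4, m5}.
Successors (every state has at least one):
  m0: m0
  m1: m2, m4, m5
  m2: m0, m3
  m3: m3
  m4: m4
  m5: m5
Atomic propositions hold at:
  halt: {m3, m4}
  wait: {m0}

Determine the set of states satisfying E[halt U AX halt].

{m3, m4}

Sat(AX halt) = {s : every successor in {m3, m4}} = {m3, m4}
E[halt U AX halt]: least fixpoint, start Z0 = Sat(AX halt) = {m3, m4}, add states in Sat(halt) with some successor in Z. Already a fixed point.
Sat(E[halt U AX halt]) = {m3, m4}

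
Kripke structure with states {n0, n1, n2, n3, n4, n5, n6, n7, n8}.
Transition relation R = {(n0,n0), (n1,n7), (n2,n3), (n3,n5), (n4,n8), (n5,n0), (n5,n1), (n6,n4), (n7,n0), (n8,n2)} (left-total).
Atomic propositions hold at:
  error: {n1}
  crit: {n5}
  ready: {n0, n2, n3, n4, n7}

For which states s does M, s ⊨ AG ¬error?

Sat(¬error) = {n0, n2, n3, n4, n5, n6, n7, n8}
AG ¬error: greatest fixpoint, start Z0 = {n0, n2, n3, n4, n5, n6, n7, n8}, keep only states in Sat with every successor in Z. Z1 = {n0, n2, n3, n4, n6, n7, n8}; Z2 = {n0, n2, n4, n6, n7, n8}; Z3 = {n0, n4, n6, n7, n8}; Z4 = {n0, n4, n6, n7}; Z5 = {n0, n6, n7}; Z6 = {n0, n7}; fixed.
Sat(AG ¬error) = {n0, n7}

{n0, n7}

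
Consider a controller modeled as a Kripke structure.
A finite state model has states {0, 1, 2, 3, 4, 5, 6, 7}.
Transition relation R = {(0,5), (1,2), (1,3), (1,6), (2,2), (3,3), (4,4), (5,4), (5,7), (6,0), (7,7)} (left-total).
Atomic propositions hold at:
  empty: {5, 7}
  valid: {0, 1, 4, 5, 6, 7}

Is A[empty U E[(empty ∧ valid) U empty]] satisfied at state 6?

No

Sat(empty ∧ valid) = {5, 7}
E[(empty ∧ valid) U empty]: least fixpoint, start Z0 = Sat(empty) = {5, 7}, add states in Sat(empty ∧ valid) with some successor in Z. Already a fixed point.
Sat(E[(empty ∧ valid) U empty]) = {5, 7}
A[empty U E[(empty ∧ valid) U empty]]: least fixpoint, start Z0 = Sat(E[(empty ∧ valid) U empty]) = {5, 7}, add states in Sat(empty) with every successor in Z. Already a fixed point.
Sat(A[empty U E[(empty ∧ valid) U empty]]) = {5, 7}
6 ∉ Sat(A[empty U E[(empty ∧ valid) U empty]]) = {5, 7}, so the formula does not hold at 6.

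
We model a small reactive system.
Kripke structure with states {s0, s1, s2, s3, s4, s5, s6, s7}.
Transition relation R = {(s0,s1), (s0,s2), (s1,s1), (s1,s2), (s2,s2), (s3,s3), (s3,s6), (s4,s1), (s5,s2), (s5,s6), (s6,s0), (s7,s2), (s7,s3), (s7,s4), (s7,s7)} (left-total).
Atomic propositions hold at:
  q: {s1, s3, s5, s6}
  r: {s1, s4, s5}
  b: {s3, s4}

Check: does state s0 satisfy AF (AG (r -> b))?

Sat(r -> b) = {s0, s2, s3, s4, s6, s7}
AG (r -> b): greatest fixpoint, start Z0 = {s0, s2, s3, s4, s6, s7}, keep only states in Sat with every successor in Z. Z1 = {s2, s3, s6, s7}; Z2 = {s2, s3}; Z3 = {s2}; fixed.
Sat(AG (r -> b)) = {s2}
AF (AG (r -> b)): least fixpoint, start Z0 = {s2}, add states with every successor in Z. Already a fixed point.
Sat(AF (AG (r -> b))) = {s2}
s0 ∉ Sat(AF (AG (r -> b))) = {s2}, so the formula does not hold at s0.

No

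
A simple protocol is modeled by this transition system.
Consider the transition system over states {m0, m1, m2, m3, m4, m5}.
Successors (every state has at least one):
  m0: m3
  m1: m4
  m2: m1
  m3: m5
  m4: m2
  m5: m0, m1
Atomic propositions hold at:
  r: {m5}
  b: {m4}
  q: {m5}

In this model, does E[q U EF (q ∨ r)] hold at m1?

Sat(q ∨ r) = {m5}
EF (q ∨ r): least fixpoint, start Z0 = {m5}, add states with some successor in Z. Z1 = {m3, m5}; Z2 = {m0, m3, m5}; fixed.
Sat(EF (q ∨ r)) = {m0, m3, m5}
E[q U EF (q ∨ r)]: least fixpoint, start Z0 = Sat(EF (q ∨ r)) = {m0, m3, m5}, add states in Sat(q) with some successor in Z. Already a fixed point.
Sat(E[q U EF (q ∨ r)]) = {m0, m3, m5}
m1 ∉ Sat(E[q U EF (q ∨ r)]) = {m0, m3, m5}, so the formula does not hold at m1.

No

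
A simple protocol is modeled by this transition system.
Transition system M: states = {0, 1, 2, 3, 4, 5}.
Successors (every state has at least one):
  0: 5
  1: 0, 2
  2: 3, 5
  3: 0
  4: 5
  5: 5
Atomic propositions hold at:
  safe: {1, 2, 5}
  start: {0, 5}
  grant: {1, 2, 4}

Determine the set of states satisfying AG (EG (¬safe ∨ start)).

{0, 3, 4, 5}

Sat(¬safe) = {0, 3, 4}
Sat(¬safe ∨ start) = {0, 3, 4, 5}
EG (¬safe ∨ start): greatest fixpoint, start Z0 = {0, 3, 4, 5}, keep only states in Sat with some successor in Z. Already a fixed point.
Sat(EG (¬safe ∨ start)) = {0, 3, 4, 5}
AG (EG (¬safe ∨ start)): greatest fixpoint, start Z0 = {0, 3, 4, 5}, keep only states in Sat with every successor in Z. Already a fixed point.
Sat(AG (EG (¬safe ∨ start))) = {0, 3, 4, 5}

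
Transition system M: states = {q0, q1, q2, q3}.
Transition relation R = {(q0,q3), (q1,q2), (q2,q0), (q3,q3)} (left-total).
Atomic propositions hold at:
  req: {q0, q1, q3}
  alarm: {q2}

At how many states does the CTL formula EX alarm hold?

Sat(EX alarm) = {s : some successor in {q2}} = {q1}
|Sat(EX alarm)| = |{q1}| = 1.

1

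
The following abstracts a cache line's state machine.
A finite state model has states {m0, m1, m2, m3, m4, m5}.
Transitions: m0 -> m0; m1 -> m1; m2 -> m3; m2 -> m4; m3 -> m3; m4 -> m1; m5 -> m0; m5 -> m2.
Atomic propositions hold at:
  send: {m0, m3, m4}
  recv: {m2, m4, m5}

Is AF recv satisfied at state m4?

AF recv: least fixpoint, start Z0 = {m2, m4, m5}, add states with every successor in Z. Already a fixed point.
Sat(AF recv) = {m2, m4, m5}
m4 ∈ Sat(AF recv) = {m2, m4, m5}, so the formula holds at m4.

Yes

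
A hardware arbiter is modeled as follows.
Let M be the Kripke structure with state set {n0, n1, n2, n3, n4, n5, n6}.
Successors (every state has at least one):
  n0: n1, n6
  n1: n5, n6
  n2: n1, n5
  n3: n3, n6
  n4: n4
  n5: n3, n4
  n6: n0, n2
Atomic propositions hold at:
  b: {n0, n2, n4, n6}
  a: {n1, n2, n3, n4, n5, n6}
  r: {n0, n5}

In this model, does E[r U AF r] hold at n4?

No

AF r: least fixpoint, start Z0 = {n0, n5}, add states with every successor in Z. Already a fixed point.
Sat(AF r) = {n0, n5}
E[r U AF r]: least fixpoint, start Z0 = Sat(AF r) = {n0, n5}, add states in Sat(r) with some successor in Z. Already a fixed point.
Sat(E[r U AF r]) = {n0, n5}
n4 ∉ Sat(E[r U AF r]) = {n0, n5}, so the formula does not hold at n4.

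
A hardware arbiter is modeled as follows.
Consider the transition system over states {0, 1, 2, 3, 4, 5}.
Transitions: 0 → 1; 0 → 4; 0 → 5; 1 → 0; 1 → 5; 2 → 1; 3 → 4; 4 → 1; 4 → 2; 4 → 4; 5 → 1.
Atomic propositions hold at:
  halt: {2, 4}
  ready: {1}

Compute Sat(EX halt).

Sat(EX halt) = {s : some successor in {2, 4}} = {0, 3, 4}

{0, 3, 4}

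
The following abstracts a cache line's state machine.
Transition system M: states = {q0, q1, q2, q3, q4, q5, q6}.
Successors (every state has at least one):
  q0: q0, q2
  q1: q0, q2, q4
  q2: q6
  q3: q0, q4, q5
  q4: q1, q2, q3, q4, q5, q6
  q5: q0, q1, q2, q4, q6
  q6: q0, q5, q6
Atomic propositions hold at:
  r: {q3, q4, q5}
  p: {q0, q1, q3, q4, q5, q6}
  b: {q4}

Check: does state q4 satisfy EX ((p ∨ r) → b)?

Yes

Sat(p ∨ r) = {q0, q1, q3, q4, q5, q6}
Sat((p ∨ r) → b) = {q2, q4}
Sat(EX ((p ∨ r) → b)) = {s : some successor in {q2, q4}} = {q0, q1, q3, q4, q5}
q4 ∈ Sat(EX ((p ∨ r) → b)) = {q0, q1, q3, q4, q5}, so the formula holds at q4.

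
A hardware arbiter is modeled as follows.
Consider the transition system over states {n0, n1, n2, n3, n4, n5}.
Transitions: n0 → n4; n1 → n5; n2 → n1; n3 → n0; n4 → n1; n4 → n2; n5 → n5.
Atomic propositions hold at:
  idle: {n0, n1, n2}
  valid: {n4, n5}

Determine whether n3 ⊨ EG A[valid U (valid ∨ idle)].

Sat(valid ∨ idle) = {n0, n1, n2, n4, n5}
A[valid U (valid ∨ idle)]: least fixpoint, start Z0 = Sat((valid ∨ idle)) = {n0, n1, n2, n4, n5}, add states in Sat(valid) with every successor in Z. Already a fixed point.
Sat(A[valid U (valid ∨ idle)]) = {n0, n1, n2, n4, n5}
EG A[valid U (valid ∨ idle)]: greatest fixpoint, start Z0 = {n0, n1, n2, n4, n5}, keep only states in Sat with some successor in Z. Already a fixed point.
Sat(EG A[valid U (valid ∨ idle)]) = {n0, n1, n2, n4, n5}
n3 ∉ Sat(EG A[valid U (valid ∨ idle)]) = {n0, n1, n2, n4, n5}, so the formula does not hold at n3.

No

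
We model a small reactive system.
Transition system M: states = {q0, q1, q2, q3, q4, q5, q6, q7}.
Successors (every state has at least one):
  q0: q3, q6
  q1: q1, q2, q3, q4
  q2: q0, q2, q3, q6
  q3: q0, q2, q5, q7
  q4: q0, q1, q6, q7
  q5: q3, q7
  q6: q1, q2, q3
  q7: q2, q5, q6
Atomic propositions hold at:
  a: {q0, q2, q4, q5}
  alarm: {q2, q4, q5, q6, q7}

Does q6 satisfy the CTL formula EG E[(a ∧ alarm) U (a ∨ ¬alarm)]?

No

Sat(a ∧ alarm) = {q2, q4, q5}
Sat(¬alarm) = {q0, q1, q3}
Sat(a ∨ ¬alarm) = {q0, q1, q2, q3, q4, q5}
E[(a ∧ alarm) U (a ∨ ¬alarm)]: least fixpoint, start Z0 = Sat((a ∨ ¬alarm)) = {q0, q1, q2, q3, q4, q5}, add states in Sat(a ∧ alarm) with some successor in Z. Already a fixed point.
Sat(E[(a ∧ alarm) U (a ∨ ¬alarm)]) = {q0, q1, q2, q3, q4, q5}
EG E[(a ∧ alarm) U (a ∨ ¬alarm)]: greatest fixpoint, start Z0 = {q0, q1, q2, q3, q4, q5}, keep only states in Sat with some successor in Z. Already a fixed point.
Sat(EG E[(a ∧ alarm) U (a ∨ ¬alarm)]) = {q0, q1, q2, q3, q4, q5}
q6 ∉ Sat(EG E[(a ∧ alarm) U (a ∨ ¬alarm)]) = {q0, q1, q2, q3, q4, q5}, so the formula does not hold at q6.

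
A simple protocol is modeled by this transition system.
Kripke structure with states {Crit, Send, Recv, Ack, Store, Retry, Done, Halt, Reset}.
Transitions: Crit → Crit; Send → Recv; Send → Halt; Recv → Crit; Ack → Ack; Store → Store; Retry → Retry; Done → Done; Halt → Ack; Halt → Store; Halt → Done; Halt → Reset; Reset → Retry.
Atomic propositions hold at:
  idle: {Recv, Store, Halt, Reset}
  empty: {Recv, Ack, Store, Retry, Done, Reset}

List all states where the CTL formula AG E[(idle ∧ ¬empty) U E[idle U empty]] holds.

Sat(¬empty) = {Crit, Send, Halt}
Sat(idle ∧ ¬empty) = {Halt}
E[idle U empty]: least fixpoint, start Z0 = Sat(empty) = {Recv, Ack, Store, Retry, Done, Reset}, add states in Sat(idle) with some successor in Z. Z1 = {Recv, Ack, Store, Retry, Done, Halt, Reset}; fixed.
Sat(E[idle U empty]) = {Recv, Ack, Store, Retry, Done, Halt, Reset}
E[(idle ∧ ¬empty) U E[idle U empty]]: least fixpoint, start Z0 = Sat(E[idle U empty]) = {Recv, Ack, Store, Retry, Done, Halt, Reset}, add states in Sat(idle ∧ ¬empty) with some successor in Z. Already a fixed point.
Sat(E[(idle ∧ ¬empty) U E[idle U empty]]) = {Recv, Ack, Store, Retry, Done, Halt, Reset}
AG E[(idle ∧ ¬empty) U E[idle U empty]]: greatest fixpoint, start Z0 = {Recv, Ack, Store, Retry, Done, Halt, Reset}, keep only states in Sat with every successor in Z. Z1 = {Ack, Store, Retry, Done, Halt, Reset}; fixed.
Sat(AG E[(idle ∧ ¬empty) U E[idle U empty]]) = {Ack, Store, Retry, Done, Halt, Reset}

{Ack, Store, Retry, Done, Halt, Reset}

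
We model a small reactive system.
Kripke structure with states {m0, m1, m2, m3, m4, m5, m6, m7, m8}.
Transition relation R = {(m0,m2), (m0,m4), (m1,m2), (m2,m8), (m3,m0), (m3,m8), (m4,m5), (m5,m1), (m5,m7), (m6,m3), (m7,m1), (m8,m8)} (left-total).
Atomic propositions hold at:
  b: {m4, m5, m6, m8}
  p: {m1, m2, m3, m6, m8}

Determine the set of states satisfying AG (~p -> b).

{m1, m2, m8}

Sat(~p) = {m0, m4, m5, m7}
Sat(~p -> b) = {m1, m2, m3, m4, m5, m6, m8}
AG (~p -> b): greatest fixpoint, start Z0 = {m1, m2, m3, m4, m5, m6, m8}, keep only states in Sat with every successor in Z. Z1 = {m1, m2, m4, m6, m8}; Z2 = {m1, m2, m8}; fixed.
Sat(AG (~p -> b)) = {m1, m2, m8}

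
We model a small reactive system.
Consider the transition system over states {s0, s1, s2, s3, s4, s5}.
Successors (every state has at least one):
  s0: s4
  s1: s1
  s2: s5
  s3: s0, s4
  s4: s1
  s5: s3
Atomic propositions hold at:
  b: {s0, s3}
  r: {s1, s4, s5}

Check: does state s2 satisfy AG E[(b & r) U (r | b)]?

No

Sat(b & r) = ∅
Sat(r | b) = {s0, s1, s3, s4, s5}
E[(b & r) U (r | b)]: least fixpoint, start Z0 = Sat((r | b)) = {s0, s1, s3, s4, s5}, add states in Sat(b & r) with some successor in Z. Already a fixed point.
Sat(E[(b & r) U (r | b)]) = {s0, s1, s3, s4, s5}
AG E[(b & r) U (r | b)]: greatest fixpoint, start Z0 = {s0, s1, s3, s4, s5}, keep only states in Sat with every successor in Z. Already a fixed point.
Sat(AG E[(b & r) U (r | b)]) = {s0, s1, s3, s4, s5}
s2 ∉ Sat(AG E[(b & r) U (r | b)]) = {s0, s1, s3, s4, s5}, so the formula does not hold at s2.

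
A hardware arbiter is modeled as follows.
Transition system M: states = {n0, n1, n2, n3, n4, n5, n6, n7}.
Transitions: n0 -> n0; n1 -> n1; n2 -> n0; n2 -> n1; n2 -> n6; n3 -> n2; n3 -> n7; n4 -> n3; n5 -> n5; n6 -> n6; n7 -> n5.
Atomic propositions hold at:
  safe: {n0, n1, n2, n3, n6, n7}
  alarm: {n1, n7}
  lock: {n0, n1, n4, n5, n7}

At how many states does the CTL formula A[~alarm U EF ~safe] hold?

4

Sat(~alarm) = {n0, n2, n3, n4, n5, n6}
Sat(~safe) = {n4, n5}
EF ~safe: least fixpoint, start Z0 = {n4, n5}, add states with some successor in Z. Z1 = {n4, n5, n7}; Z2 = {n3, n4, n5, n7}; fixed.
Sat(EF ~safe) = {n3, n4, n5, n7}
A[~alarm U EF ~safe]: least fixpoint, start Z0 = Sat(EF ~safe) = {n3, n4, n5, n7}, add states in Sat(~alarm) with every successor in Z. Already a fixed point.
Sat(A[~alarm U EF ~safe]) = {n3, n4, n5, n7}
|Sat(A[~alarm U EF ~safe])| = |{n3, n4, n5, n7}| = 4.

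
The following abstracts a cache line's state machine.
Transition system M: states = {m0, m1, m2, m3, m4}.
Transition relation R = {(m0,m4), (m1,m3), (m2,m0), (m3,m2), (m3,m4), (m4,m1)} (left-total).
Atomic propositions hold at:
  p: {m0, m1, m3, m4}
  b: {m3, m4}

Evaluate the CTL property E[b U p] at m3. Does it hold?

Yes

E[b U p]: least fixpoint, start Z0 = Sat(p) = {m0, m1, m3, m4}, add states in Sat(b) with some successor in Z. Already a fixed point.
Sat(E[b U p]) = {m0, m1, m3, m4}
m3 ∈ Sat(E[b U p]) = {m0, m1, m3, m4}, so the formula holds at m3.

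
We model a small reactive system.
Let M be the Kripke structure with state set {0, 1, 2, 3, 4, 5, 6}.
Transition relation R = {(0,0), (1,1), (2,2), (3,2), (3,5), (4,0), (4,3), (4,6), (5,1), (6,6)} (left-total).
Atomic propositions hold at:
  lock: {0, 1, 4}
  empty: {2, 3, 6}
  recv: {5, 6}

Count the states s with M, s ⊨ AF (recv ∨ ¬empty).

5

Sat(¬empty) = {0, 1, 4, 5}
Sat(recv ∨ ¬empty) = {0, 1, 4, 5, 6}
AF (recv ∨ ¬empty): least fixpoint, start Z0 = {0, 1, 4, 5, 6}, add states with every successor in Z. Already a fixed point.
Sat(AF (recv ∨ ¬empty)) = {0, 1, 4, 5, 6}
|Sat(AF (recv ∨ ¬empty))| = |{0, 1, 4, 5, 6}| = 5.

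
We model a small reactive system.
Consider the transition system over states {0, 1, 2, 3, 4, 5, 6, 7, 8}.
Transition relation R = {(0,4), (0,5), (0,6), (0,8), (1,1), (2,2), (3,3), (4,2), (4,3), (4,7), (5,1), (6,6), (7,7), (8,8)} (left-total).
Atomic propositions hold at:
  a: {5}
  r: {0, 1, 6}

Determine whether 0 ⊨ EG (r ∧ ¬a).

Yes

Sat(¬a) = {0, 1, 2, 3, 4, 6, 7, 8}
Sat(r ∧ ¬a) = {0, 1, 6}
EG (r ∧ ¬a): greatest fixpoint, start Z0 = {0, 1, 6}, keep only states in Sat with some successor in Z. Already a fixed point.
Sat(EG (r ∧ ¬a)) = {0, 1, 6}
0 ∈ Sat(EG (r ∧ ¬a)) = {0, 1, 6}, so the formula holds at 0.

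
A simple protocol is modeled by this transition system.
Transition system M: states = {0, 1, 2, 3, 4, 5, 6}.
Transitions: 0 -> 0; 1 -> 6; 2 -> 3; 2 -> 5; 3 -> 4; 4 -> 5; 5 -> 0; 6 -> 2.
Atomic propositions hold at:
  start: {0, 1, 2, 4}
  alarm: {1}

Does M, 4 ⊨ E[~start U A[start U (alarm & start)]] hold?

Sat(~start) = {3, 5, 6}
Sat(alarm & start) = {1}
A[start U (alarm & start)]: least fixpoint, start Z0 = Sat((alarm & start)) = {1}, add states in Sat(start) with every successor in Z. Already a fixed point.
Sat(A[start U (alarm & start)]) = {1}
E[~start U A[start U (alarm & start)]]: least fixpoint, start Z0 = Sat(A[start U (alarm & start)]) = {1}, add states in Sat(~start) with some successor in Z. Already a fixed point.
Sat(E[~start U A[start U (alarm & start)]]) = {1}
4 ∉ Sat(E[~start U A[start U (alarm & start)]]) = {1}, so the formula does not hold at 4.

No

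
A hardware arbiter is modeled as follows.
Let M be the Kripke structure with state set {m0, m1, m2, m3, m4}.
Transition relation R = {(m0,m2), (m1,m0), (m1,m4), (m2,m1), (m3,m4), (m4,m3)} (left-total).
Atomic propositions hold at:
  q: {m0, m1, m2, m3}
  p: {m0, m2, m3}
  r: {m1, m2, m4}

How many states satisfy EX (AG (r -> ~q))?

3

Sat(~q) = {m4}
Sat(r -> ~q) = {m0, m3, m4}
AG (r -> ~q): greatest fixpoint, start Z0 = {m0, m3, m4}, keep only states in Sat with every successor in Z. Z1 = {m3, m4}; fixed.
Sat(AG (r -> ~q)) = {m3, m4}
Sat(EX (AG (r -> ~q))) = {s : some successor in {m3, m4}} = {m1, m3, m4}
|Sat(EX (AG (r -> ~q)))| = |{m1, m3, m4}| = 3.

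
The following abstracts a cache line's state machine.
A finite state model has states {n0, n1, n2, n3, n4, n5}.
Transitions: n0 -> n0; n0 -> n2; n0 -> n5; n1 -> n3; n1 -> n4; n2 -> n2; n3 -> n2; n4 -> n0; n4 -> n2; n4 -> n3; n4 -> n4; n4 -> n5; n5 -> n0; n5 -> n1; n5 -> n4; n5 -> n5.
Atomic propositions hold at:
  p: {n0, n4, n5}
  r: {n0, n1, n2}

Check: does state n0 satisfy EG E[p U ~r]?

Yes

Sat(~r) = {n3, n4, n5}
E[p U ~r]: least fixpoint, start Z0 = Sat(~r) = {n3, n4, n5}, add states in Sat(p) with some successor in Z. Z1 = {n0, n3, n4, n5}; fixed.
Sat(E[p U ~r]) = {n0, n3, n4, n5}
EG E[p U ~r]: greatest fixpoint, start Z0 = {n0, n3, n4, n5}, keep only states in Sat with some successor in Z. Z1 = {n0, n4, n5}; fixed.
Sat(EG E[p U ~r]) = {n0, n4, n5}
n0 ∈ Sat(EG E[p U ~r]) = {n0, n4, n5}, so the formula holds at n0.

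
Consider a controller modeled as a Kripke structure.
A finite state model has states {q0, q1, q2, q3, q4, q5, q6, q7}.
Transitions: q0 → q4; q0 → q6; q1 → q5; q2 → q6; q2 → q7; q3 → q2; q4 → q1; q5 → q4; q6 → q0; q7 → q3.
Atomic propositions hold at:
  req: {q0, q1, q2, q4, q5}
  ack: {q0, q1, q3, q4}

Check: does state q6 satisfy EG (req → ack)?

Sat(req → ack) = {q0, q1, q3, q4, q6, q7}
EG (req → ack): greatest fixpoint, start Z0 = {q0, q1, q3, q4, q6, q7}, keep only states in Sat with some successor in Z. Z1 = {q0, q4, q6, q7}; Z2 = {q0, q6}; fixed.
Sat(EG (req → ack)) = {q0, q6}
q6 ∈ Sat(EG (req → ack)) = {q0, q6}, so the formula holds at q6.

Yes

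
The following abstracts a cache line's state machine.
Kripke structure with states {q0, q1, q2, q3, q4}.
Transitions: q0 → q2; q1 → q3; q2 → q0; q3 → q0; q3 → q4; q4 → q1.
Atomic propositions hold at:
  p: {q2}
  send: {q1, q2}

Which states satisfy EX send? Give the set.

{q0, q4}

Sat(EX send) = {s : some successor in {q1, q2}} = {q0, q4}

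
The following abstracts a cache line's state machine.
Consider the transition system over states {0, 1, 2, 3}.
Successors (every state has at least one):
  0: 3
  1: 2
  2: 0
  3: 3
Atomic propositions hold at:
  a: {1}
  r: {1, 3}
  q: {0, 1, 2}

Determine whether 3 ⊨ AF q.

No

AF q: least fixpoint, start Z0 = {0, 1, 2}, add states with every successor in Z. Already a fixed point.
Sat(AF q) = {0, 1, 2}
3 ∉ Sat(AF q) = {0, 1, 2}, so the formula does not hold at 3.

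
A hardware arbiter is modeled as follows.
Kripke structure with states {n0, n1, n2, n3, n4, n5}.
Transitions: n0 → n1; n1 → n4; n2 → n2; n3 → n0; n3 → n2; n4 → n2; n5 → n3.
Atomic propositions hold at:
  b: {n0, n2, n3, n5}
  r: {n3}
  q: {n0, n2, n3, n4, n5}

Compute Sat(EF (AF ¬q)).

{n0, n1, n3, n5}

Sat(¬q) = {n1}
AF ¬q: least fixpoint, start Z0 = {n1}, add states with every successor in Z. Z1 = {n0, n1}; fixed.
Sat(AF ¬q) = {n0, n1}
EF (AF ¬q): least fixpoint, start Z0 = {n0, n1}, add states with some successor in Z. Z1 = {n0, n1, n3}; Z2 = {n0, n1, n3, n5}; fixed.
Sat(EF (AF ¬q)) = {n0, n1, n3, n5}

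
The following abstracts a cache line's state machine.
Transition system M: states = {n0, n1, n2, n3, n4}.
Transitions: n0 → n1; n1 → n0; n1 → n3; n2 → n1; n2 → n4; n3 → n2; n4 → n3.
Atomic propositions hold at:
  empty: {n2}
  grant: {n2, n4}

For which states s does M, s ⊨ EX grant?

Sat(EX grant) = {s : some successor in {n2, n4}} = {n2, n3}

{n2, n3}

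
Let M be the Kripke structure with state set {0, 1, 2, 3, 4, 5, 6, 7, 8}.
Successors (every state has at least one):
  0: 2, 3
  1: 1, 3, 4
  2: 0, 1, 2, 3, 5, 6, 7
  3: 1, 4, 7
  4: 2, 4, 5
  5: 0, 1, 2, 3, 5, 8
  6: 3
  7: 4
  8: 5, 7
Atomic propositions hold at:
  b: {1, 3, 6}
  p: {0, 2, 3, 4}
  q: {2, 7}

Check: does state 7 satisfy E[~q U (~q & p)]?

No

Sat(~q) = {0, 1, 3, 4, 5, 6, 8}
Sat(~q & p) = {0, 3, 4}
E[~q U (~q & p)]: least fixpoint, start Z0 = Sat((~q & p)) = {0, 3, 4}, add states in Sat(~q) with some successor in Z. Z1 = {0, 1, 3, 4, 5, 6}; Z2 = {0, 1, 3, 4, 5, 6, 8}; fixed.
Sat(E[~q U (~q & p)]) = {0, 1, 3, 4, 5, 6, 8}
7 ∉ Sat(E[~q U (~q & p)]) = {0, 1, 3, 4, 5, 6, 8}, so the formula does not hold at 7.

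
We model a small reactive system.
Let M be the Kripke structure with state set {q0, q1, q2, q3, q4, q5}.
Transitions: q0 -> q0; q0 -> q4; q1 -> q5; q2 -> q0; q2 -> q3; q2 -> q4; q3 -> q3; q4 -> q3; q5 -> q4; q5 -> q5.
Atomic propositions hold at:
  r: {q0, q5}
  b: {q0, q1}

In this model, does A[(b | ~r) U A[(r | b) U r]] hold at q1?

Sat(~r) = {q1, q2, q3, q4}
Sat(b | ~r) = {q0, q1, q2, q3, q4}
Sat(r | b) = {q0, q1, q5}
A[(r | b) U r]: least fixpoint, start Z0 = Sat(r) = {q0, q5}, add states in Sat(r | b) with every successor in Z. Z1 = {q0, q1, q5}; fixed.
Sat(A[(r | b) U r]) = {q0, q1, q5}
A[(b | ~r) U A[(r | b) U r]]: least fixpoint, start Z0 = Sat(A[(r | b) U r]) = {q0, q1, q5}, add states in Sat(b | ~r) with every successor in Z. Already a fixed point.
Sat(A[(b | ~r) U A[(r | b) U r]]) = {q0, q1, q5}
q1 ∈ Sat(A[(b | ~r) U A[(r | b) U r]]) = {q0, q1, q5}, so the formula holds at q1.

Yes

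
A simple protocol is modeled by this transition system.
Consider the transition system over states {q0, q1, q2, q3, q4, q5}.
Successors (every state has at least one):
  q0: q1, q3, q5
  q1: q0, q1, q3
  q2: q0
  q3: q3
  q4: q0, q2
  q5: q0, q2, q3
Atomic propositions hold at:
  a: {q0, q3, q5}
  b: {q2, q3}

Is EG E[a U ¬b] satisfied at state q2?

Sat(¬b) = {q0, q1, q4, q5}
E[a U ¬b]: least fixpoint, start Z0 = Sat(¬b) = {q0, q1, q4, q5}, add states in Sat(a) with some successor in Z. Already a fixed point.
Sat(E[a U ¬b]) = {q0, q1, q4, q5}
EG E[a U ¬b]: greatest fixpoint, start Z0 = {q0, q1, q4, q5}, keep only states in Sat with some successor in Z. Already a fixed point.
Sat(EG E[a U ¬b]) = {q0, q1, q4, q5}
q2 ∉ Sat(EG E[a U ¬b]) = {q0, q1, q4, q5}, so the formula does not hold at q2.

No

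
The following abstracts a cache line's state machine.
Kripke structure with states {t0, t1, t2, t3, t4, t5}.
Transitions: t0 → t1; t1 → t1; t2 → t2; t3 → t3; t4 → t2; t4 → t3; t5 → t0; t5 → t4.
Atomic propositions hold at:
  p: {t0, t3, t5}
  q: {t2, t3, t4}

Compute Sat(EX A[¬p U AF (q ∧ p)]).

{t3, t4}

Sat(¬p) = {t1, t2, t4}
Sat(q ∧ p) = {t3}
AF (q ∧ p): least fixpoint, start Z0 = {t3}, add states with every successor in Z. Already a fixed point.
Sat(AF (q ∧ p)) = {t3}
A[¬p U AF (q ∧ p)]: least fixpoint, start Z0 = Sat(AF (q ∧ p)) = {t3}, add states in Sat(¬p) with every successor in Z. Already a fixed point.
Sat(A[¬p U AF (q ∧ p)]) = {t3}
Sat(EX A[¬p U AF (q ∧ p)]) = {s : some successor in {t3}} = {t3, t4}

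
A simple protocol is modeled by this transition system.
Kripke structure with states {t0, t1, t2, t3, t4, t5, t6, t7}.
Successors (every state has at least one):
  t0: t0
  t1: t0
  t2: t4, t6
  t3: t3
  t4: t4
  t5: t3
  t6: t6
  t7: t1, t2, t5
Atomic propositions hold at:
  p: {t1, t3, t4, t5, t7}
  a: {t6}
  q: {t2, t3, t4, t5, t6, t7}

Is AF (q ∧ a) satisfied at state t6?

Sat(q ∧ a) = {t6}
AF (q ∧ a): least fixpoint, start Z0 = {t6}, add states with every successor in Z. Already a fixed point.
Sat(AF (q ∧ a)) = {t6}
t6 ∈ Sat(AF (q ∧ a)) = {t6}, so the formula holds at t6.

Yes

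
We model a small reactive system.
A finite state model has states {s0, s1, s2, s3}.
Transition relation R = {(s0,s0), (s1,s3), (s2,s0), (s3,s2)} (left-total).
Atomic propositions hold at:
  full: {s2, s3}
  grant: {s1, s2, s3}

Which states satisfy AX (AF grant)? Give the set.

{s1, s3}

AF grant: least fixpoint, start Z0 = {s1, s2, s3}, add states with every successor in Z. Already a fixed point.
Sat(AF grant) = {s1, s2, s3}
Sat(AX (AF grant)) = {s : every successor in {s1, s2, s3}} = {s1, s3}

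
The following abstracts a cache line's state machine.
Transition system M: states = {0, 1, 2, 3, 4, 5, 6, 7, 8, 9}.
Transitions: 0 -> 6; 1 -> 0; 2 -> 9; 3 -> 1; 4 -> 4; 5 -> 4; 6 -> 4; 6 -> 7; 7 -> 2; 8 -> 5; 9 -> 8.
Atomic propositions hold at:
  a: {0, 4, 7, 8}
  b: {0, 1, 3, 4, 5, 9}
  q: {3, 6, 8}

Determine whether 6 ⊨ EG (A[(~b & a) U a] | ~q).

Sat(~b) = {2, 6, 7, 8}
Sat(~b & a) = {7, 8}
A[(~b & a) U a]: least fixpoint, start Z0 = Sat(a) = {0, 4, 7, 8}, add states in Sat(~b & a) with every successor in Z. Already a fixed point.
Sat(A[(~b & a) U a]) = {0, 4, 7, 8}
Sat(~q) = {0, 1, 2, 4, 5, 7, 9}
Sat(A[(~b & a) U a] | ~q) = {0, 1, 2, 4, 5, 7, 8, 9}
EG (A[(~b & a) U a] | ~q): greatest fixpoint, start Z0 = {0, 1, 2, 4, 5, 7, 8, 9}, keep only states in Sat with some successor in Z. Z1 = {1, 2, 4, 5, 7, 8, 9}; Z2 = {2, 4, 5, 7, 8, 9}; fixed.
Sat(EG (A[(~b & a) U a] | ~q)) = {2, 4, 5, 7, 8, 9}
6 ∉ Sat(EG (A[(~b & a) U a] | ~q)) = {2, 4, 5, 7, 8, 9}, so the formula does not hold at 6.

No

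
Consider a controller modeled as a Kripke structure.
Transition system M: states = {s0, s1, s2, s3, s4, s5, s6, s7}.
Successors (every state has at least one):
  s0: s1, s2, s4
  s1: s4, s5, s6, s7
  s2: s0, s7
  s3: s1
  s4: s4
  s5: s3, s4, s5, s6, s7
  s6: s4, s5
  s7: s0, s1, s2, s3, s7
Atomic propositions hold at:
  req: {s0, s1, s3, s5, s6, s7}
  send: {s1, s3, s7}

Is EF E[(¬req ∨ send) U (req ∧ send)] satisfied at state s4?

No

Sat(¬req) = {s2, s4}
Sat(¬req ∨ send) = {s1, s2, s3, s4, s7}
Sat(req ∧ send) = {s1, s3, s7}
E[(¬req ∨ send) U (req ∧ send)]: least fixpoint, start Z0 = Sat((req ∧ send)) = {s1, s3, s7}, add states in Sat(¬req ∨ send) with some successor in Z. Z1 = {s1, s2, s3, s7}; fixed.
Sat(E[(¬req ∨ send) U (req ∧ send)]) = {s1, s2, s3, s7}
EF E[(¬req ∨ send) U (req ∧ send)]: least fixpoint, start Z0 = {s1, s2, s3, s7}, add states with some successor in Z. Z1 = {s0, s1, s2, s3, s5, s7}; Z2 = {s0, s1, s2, s3, s5, s6, s7}; fixed.
Sat(EF E[(¬req ∨ send) U (req ∧ send)]) = {s0, s1, s2, s3, s5, s6, s7}
s4 ∉ Sat(EF E[(¬req ∨ send) U (req ∧ send)]) = {s0, s1, s2, s3, s5, s6, s7}, so the formula does not hold at s4.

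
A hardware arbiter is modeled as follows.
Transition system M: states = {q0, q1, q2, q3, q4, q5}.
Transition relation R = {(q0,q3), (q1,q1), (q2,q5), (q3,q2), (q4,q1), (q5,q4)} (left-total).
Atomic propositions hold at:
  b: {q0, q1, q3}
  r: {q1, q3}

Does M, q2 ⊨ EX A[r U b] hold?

No

A[r U b]: least fixpoint, start Z0 = Sat(b) = {q0, q1, q3}, add states in Sat(r) with every successor in Z. Already a fixed point.
Sat(A[r U b]) = {q0, q1, q3}
Sat(EX A[r U b]) = {s : some successor in {q0, q1, q3}} = {q0, q1, q4}
q2 ∉ Sat(EX A[r U b]) = {q0, q1, q4}, so the formula does not hold at q2.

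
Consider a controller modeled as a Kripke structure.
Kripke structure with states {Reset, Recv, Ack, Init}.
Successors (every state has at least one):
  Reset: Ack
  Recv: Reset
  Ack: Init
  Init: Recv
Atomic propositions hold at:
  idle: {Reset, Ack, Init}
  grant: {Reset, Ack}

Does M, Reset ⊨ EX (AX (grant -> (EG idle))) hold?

EG idle: greatest fixpoint, start Z0 = {Reset, Ack, Init}, keep only states in Sat with some successor in Z. Z1 = {Reset, Ack}; Z2 = {Reset}; Z3 = ∅; fixed.
Sat(EG idle) = ∅
Sat(grant -> (EG idle)) = {Recv, Init}
Sat(AX (grant -> (EG idle))) = {s : every successor in {Recv, Init}} = {Ack, Init}
Sat(EX (AX (grant -> (EG idle)))) = {s : some successor in {Ack, Init}} = {Reset, Ack}
Reset ∈ Sat(EX (AX (grant -> (EG idle)))) = {Reset, Ack}, so the formula holds at Reset.

Yes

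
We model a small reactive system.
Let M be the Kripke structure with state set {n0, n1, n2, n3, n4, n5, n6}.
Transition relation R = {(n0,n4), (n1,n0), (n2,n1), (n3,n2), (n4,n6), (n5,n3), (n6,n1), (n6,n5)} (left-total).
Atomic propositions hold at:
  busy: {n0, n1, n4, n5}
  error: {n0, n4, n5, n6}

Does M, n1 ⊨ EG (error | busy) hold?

Yes

Sat(error | busy) = {n0, n1, n4, n5, n6}
EG (error | busy): greatest fixpoint, start Z0 = {n0, n1, n4, n5, n6}, keep only states in Sat with some successor in Z. Z1 = {n0, n1, n4, n6}; fixed.
Sat(EG (error | busy)) = {n0, n1, n4, n6}
n1 ∈ Sat(EG (error | busy)) = {n0, n1, n4, n6}, so the formula holds at n1.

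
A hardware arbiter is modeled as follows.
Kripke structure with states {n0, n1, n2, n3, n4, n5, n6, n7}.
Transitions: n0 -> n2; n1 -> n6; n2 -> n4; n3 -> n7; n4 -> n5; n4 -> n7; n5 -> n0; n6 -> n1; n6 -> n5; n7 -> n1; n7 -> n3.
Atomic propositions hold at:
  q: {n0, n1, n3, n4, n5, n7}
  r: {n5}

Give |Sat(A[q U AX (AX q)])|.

7

Sat(AX q) = {s : every successor in {n0, n1, n3, n4, n5, n7}} = {n2, n3, n4, n5, n6, n7}
Sat(AX (AX q)) = {s : every successor in {n2, n3, n4, n5, n6, n7}} = {n0, n1, n2, n3, n4}
A[q U AX (AX q)]: least fixpoint, start Z0 = Sat(AX (AX q)) = {n0, n1, n2, n3, n4}, add states in Sat(q) with every successor in Z. Z1 = {n0, n1, n2, n3, n4, n5, n7}; fixed.
Sat(A[q U AX (AX q)]) = {n0, n1, n2, n3, n4, n5, n7}
|Sat(A[q U AX (AX q)])| = |{n0, n1, n2, n3, n4, n5, n7}| = 7.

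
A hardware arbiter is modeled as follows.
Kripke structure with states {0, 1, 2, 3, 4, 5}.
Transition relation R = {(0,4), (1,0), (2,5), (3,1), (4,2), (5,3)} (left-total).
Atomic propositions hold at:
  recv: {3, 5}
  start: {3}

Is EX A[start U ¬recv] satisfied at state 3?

Yes

Sat(¬recv) = {0, 1, 2, 4}
A[start U ¬recv]: least fixpoint, start Z0 = Sat(¬recv) = {0, 1, 2, 4}, add states in Sat(start) with every successor in Z. Z1 = {0, 1, 2, 3, 4}; fixed.
Sat(A[start U ¬recv]) = {0, 1, 2, 3, 4}
Sat(EX A[start U ¬recv]) = {s : some successor in {0, 1, 2, 3, 4}} = {0, 1, 3, 4, 5}
3 ∈ Sat(EX A[start U ¬recv]) = {0, 1, 3, 4, 5}, so the formula holds at 3.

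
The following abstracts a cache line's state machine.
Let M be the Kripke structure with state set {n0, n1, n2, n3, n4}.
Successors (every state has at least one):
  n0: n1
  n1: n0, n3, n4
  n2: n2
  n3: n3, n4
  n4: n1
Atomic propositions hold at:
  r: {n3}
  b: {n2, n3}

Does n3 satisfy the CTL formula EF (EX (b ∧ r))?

Yes

Sat(b ∧ r) = {n3}
Sat(EX (b ∧ r)) = {s : some successor in {n3}} = {n1, n3}
EF (EX (b ∧ r)): least fixpoint, start Z0 = {n1, n3}, add states with some successor in Z. Z1 = {n0, n1, n3, n4}; fixed.
Sat(EF (EX (b ∧ r))) = {n0, n1, n3, n4}
n3 ∈ Sat(EF (EX (b ∧ r))) = {n0, n1, n3, n4}, so the formula holds at n3.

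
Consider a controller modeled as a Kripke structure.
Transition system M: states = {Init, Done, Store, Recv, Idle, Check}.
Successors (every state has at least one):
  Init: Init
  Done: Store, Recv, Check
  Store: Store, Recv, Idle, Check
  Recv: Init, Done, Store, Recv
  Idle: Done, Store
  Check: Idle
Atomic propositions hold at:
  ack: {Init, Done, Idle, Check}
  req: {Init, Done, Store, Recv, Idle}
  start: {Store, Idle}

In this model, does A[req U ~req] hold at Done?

No

Sat(~req) = {Check}
A[req U ~req]: least fixpoint, start Z0 = Sat(~req) = {Check}, add states in Sat(req) with every successor in Z. Already a fixed point.
Sat(A[req U ~req]) = {Check}
Done ∉ Sat(A[req U ~req]) = {Check}, so the formula does not hold at Done.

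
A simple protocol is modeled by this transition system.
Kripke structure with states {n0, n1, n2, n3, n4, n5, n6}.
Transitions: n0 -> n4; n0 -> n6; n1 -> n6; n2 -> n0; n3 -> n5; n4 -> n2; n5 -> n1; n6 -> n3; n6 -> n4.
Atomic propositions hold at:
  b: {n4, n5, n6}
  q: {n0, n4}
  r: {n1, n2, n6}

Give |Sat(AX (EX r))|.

Sat(EX r) = {s : some successor in {n1, n2, n6}} = {n0, n1, n4, n5}
Sat(AX (EX r)) = {s : every successor in {n0, n1, n4, n5}} = {n2, n3, n5}
|Sat(AX (EX r))| = |{n2, n3, n5}| = 3.

3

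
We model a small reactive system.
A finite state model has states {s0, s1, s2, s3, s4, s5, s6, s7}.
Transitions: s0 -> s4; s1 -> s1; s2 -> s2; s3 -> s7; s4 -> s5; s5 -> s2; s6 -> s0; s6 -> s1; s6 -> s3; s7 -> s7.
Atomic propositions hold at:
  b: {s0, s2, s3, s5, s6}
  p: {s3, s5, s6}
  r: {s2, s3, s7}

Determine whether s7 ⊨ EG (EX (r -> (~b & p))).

Sat(~b) = {s1, s4, s7}
Sat(~b & p) = ∅
Sat(r -> (~b & p)) = {s0, s1, s4, s5, s6}
Sat(EX (r -> (~b & p))) = {s : some successor in {s0, s1, s4, s5, s6}} = {s0, s1, s4, s6}
EG (EX (r -> (~b & p))): greatest fixpoint, start Z0 = {s0, s1, s4, s6}, keep only states in Sat with some successor in Z. Z1 = {s0, s1, s6}; Z2 = {s1, s6}; fixed.
Sat(EG (EX (r -> (~b & p)))) = {s1, s6}
s7 ∉ Sat(EG (EX (r -> (~b & p)))) = {s1, s6}, so the formula does not hold at s7.

No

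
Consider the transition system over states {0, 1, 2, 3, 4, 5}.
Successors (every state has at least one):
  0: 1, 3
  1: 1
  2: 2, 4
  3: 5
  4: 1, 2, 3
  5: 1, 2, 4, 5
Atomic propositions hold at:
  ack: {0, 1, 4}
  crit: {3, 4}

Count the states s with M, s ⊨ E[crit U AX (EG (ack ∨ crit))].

Sat(ack ∨ crit) = {0, 1, 3, 4}
EG (ack ∨ crit): greatest fixpoint, start Z0 = {0, 1, 3, 4}, keep only states in Sat with some successor in Z. Z1 = {0, 1, 4}; fixed.
Sat(EG (ack ∨ crit)) = {0, 1, 4}
Sat(AX (EG (ack ∨ crit))) = {s : every successor in {0, 1, 4}} = {1}
E[crit U AX (EG (ack ∨ crit))]: least fixpoint, start Z0 = Sat(AX (EG (ack ∨ crit))) = {1}, add states in Sat(crit) with some successor in Z. Z1 = {1, 4}; fixed.
Sat(E[crit U AX (EG (ack ∨ crit))]) = {1, 4}
|Sat(E[crit U AX (EG (ack ∨ crit))])| = |{1, 4}| = 2.

2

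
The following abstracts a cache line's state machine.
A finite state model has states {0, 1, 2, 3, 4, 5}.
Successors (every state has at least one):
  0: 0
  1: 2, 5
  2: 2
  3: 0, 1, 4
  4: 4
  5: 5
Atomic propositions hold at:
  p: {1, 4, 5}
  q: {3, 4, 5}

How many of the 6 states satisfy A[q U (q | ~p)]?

5

Sat(~p) = {0, 2, 3}
Sat(q | ~p) = {0, 2, 3, 4, 5}
A[q U (q | ~p)]: least fixpoint, start Z0 = Sat((q | ~p)) = {0, 2, 3, 4, 5}, add states in Sat(q) with every successor in Z. Already a fixed point.
Sat(A[q U (q | ~p)]) = {0, 2, 3, 4, 5}
|Sat(A[q U (q | ~p)])| = |{0, 2, 3, 4, 5}| = 5.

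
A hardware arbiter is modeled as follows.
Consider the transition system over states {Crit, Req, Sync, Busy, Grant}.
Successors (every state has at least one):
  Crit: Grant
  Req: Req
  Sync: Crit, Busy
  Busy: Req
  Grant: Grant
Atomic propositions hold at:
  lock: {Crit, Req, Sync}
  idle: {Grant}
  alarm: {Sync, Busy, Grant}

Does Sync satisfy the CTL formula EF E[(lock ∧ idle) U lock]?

Yes

Sat(lock ∧ idle) = ∅
E[(lock ∧ idle) U lock]: least fixpoint, start Z0 = Sat(lock) = {Crit, Req, Sync}, add states in Sat(lock ∧ idle) with some successor in Z. Already a fixed point.
Sat(E[(lock ∧ idle) U lock]) = {Crit, Req, Sync}
EF E[(lock ∧ idle) U lock]: least fixpoint, start Z0 = {Crit, Req, Sync}, add states with some successor in Z. Z1 = {Crit, Req, Sync, Busy}; fixed.
Sat(EF E[(lock ∧ idle) U lock]) = {Crit, Req, Sync, Busy}
Sync ∈ Sat(EF E[(lock ∧ idle) U lock]) = {Crit, Req, Sync, Busy}, so the formula holds at Sync.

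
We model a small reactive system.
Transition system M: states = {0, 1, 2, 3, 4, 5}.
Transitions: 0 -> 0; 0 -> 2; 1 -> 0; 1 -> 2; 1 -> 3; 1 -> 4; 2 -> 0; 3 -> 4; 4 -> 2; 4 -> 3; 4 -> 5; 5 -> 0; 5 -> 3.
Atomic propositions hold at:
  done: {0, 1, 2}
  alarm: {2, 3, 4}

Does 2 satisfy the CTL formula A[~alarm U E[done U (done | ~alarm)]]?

Sat(~alarm) = {0, 1, 5}
Sat(done | ~alarm) = {0, 1, 2, 5}
E[done U (done | ~alarm)]: least fixpoint, start Z0 = Sat((done | ~alarm)) = {0, 1, 2, 5}, add states in Sat(done) with some successor in Z. Already a fixed point.
Sat(E[done U (done | ~alarm)]) = {0, 1, 2, 5}
A[~alarm U E[done U (done | ~alarm)]]: least fixpoint, start Z0 = Sat(E[done U (done | ~alarm)]) = {0, 1, 2, 5}, add states in Sat(~alarm) with every successor in Z. Already a fixed point.
Sat(A[~alarm U E[done U (done | ~alarm)]]) = {0, 1, 2, 5}
2 ∈ Sat(A[~alarm U E[done U (done | ~alarm)]]) = {0, 1, 2, 5}, so the formula holds at 2.

Yes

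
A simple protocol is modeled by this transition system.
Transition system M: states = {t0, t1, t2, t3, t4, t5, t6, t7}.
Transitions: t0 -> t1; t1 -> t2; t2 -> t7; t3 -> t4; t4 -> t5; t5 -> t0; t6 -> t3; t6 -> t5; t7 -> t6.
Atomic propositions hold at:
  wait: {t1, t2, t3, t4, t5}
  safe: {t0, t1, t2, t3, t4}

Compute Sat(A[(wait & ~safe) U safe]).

{t0, t1, t2, t3, t4, t5}

Sat(~safe) = {t5, t6, t7}
Sat(wait & ~safe) = {t5}
A[(wait & ~safe) U safe]: least fixpoint, start Z0 = Sat(safe) = {t0, t1, t2, t3, t4}, add states in Sat(wait & ~safe) with every successor in Z. Z1 = {t0, t1, t2, t3, t4, t5}; fixed.
Sat(A[(wait & ~safe) U safe]) = {t0, t1, t2, t3, t4, t5}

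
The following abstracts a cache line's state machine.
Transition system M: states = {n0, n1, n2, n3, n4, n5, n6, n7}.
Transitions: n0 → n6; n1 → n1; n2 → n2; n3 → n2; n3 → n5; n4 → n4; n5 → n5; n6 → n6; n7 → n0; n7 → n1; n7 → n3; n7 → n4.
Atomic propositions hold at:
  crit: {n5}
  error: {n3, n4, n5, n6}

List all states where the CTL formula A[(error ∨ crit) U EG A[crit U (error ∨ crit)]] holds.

{n3, n4, n5, n6}

Sat(error ∨ crit) = {n3, n4, n5, n6}
A[crit U (error ∨ crit)]: least fixpoint, start Z0 = Sat((error ∨ crit)) = {n3, n4, n5, n6}, add states in Sat(crit) with every successor in Z. Already a fixed point.
Sat(A[crit U (error ∨ crit)]) = {n3, n4, n5, n6}
EG A[crit U (error ∨ crit)]: greatest fixpoint, start Z0 = {n3, n4, n5, n6}, keep only states in Sat with some successor in Z. Already a fixed point.
Sat(EG A[crit U (error ∨ crit)]) = {n3, n4, n5, n6}
A[(error ∨ crit) U EG A[crit U (error ∨ crit)]]: least fixpoint, start Z0 = Sat(EG A[crit U (error ∨ crit)]) = {n3, n4, n5, n6}, add states in Sat(error ∨ crit) with every successor in Z. Already a fixed point.
Sat(A[(error ∨ crit) U EG A[crit U (error ∨ crit)]]) = {n3, n4, n5, n6}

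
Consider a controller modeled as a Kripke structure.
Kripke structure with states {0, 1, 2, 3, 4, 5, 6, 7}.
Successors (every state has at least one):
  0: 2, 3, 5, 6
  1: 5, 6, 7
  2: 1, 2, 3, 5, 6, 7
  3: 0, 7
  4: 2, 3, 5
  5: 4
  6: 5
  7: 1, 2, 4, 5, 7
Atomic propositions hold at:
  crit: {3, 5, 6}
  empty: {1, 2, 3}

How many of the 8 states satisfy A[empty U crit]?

3

A[empty U crit]: least fixpoint, start Z0 = Sat(crit) = {3, 5, 6}, add states in Sat(empty) with every successor in Z. Already a fixed point.
Sat(A[empty U crit]) = {3, 5, 6}
|Sat(A[empty U crit])| = |{3, 5, 6}| = 3.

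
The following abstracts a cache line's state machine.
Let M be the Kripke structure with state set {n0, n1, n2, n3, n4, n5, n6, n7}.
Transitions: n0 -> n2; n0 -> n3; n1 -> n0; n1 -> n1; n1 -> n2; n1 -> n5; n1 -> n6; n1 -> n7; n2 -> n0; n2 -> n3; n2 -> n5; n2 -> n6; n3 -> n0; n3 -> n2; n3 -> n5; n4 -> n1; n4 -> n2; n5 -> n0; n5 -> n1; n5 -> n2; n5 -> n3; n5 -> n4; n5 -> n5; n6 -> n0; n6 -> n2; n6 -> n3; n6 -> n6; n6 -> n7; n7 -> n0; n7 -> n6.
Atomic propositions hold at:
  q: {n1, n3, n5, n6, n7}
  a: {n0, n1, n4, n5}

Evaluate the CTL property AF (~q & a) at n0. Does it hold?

Sat(~q) = {n0, n2, n4}
Sat(~q & a) = {n0, n4}
AF (~q & a): least fixpoint, start Z0 = {n0, n4}, add states with every successor in Z. Already a fixed point.
Sat(AF (~q & a)) = {n0, n4}
n0 ∈ Sat(AF (~q & a)) = {n0, n4}, so the formula holds at n0.

Yes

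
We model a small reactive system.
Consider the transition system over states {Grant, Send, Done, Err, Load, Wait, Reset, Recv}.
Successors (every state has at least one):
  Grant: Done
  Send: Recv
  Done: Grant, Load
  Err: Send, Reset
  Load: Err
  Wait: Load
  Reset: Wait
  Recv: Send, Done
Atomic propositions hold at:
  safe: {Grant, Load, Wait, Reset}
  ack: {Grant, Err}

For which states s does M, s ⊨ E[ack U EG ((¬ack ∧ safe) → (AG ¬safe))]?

Sat(¬ack) = {Send, Done, Load, Wait, Reset, Recv}
Sat(¬ack ∧ safe) = {Load, Wait, Reset}
Sat(¬safe) = {Send, Done, Err, Recv}
AG ¬safe: greatest fixpoint, start Z0 = {Send, Done, Err, Recv}, keep only states in Sat with every successor in Z. Z1 = {Send, Recv}; Z2 = {Send}; Z3 = ∅; fixed.
Sat(AG ¬safe) = ∅
Sat((¬ack ∧ safe) → (AG ¬safe)) = {Grant, Send, Done, Err, Recv}
EG ((¬ack ∧ safe) → (AG ¬safe)): greatest fixpoint, start Z0 = {Grant, Send, Done, Err, Recv}, keep only states in Sat with some successor in Z. Already a fixed point.
Sat(EG ((¬ack ∧ safe) → (AG ¬safe))) = {Grant, Send, Done, Err, Recv}
E[ack U EG ((¬ack ∧ safe) → (AG ¬safe))]: least fixpoint, start Z0 = Sat(EG ((¬ack ∧ safe) → (AG ¬safe))) = {Grant, Send, Done, Err, Recv}, add states in Sat(ack) with some successor in Z. Already a fixed point.
Sat(E[ack U EG ((¬ack ∧ safe) → (AG ¬safe))]) = {Grant, Send, Done, Err, Recv}

{Grant, Send, Done, Err, Recv}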